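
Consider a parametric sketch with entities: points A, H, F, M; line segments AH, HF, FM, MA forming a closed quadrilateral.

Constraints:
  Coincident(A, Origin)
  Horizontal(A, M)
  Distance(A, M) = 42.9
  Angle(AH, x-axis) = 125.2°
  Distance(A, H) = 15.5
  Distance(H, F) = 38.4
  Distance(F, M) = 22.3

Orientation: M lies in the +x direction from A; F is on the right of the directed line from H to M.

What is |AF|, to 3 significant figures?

24.4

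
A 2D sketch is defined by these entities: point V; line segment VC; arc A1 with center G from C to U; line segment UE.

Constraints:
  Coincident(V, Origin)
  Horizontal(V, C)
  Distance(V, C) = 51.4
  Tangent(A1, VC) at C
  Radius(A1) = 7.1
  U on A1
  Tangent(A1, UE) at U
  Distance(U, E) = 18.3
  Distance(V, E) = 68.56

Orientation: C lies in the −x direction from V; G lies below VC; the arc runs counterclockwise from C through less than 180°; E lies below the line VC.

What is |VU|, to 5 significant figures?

58.054

Checks: |GU| = 7.100 ✓; ∠(GU, UE) = 90.00° ✓; |UE| = 18.30 ✓; |VE| = 68.56 ✓.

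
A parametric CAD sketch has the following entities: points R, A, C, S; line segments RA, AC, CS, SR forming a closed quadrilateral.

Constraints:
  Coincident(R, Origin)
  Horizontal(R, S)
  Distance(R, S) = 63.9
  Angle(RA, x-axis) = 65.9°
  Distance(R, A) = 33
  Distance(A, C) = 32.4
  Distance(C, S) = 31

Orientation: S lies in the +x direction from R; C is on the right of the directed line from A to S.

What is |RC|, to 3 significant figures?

33.5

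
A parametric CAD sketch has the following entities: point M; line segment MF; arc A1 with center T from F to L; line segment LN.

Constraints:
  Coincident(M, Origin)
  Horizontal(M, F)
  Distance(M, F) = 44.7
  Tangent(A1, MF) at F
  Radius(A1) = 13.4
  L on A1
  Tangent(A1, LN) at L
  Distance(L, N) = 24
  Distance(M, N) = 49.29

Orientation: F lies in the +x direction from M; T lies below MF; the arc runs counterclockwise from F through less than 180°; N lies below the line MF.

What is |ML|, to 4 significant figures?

34.16

Checks: |TL| = 13.40 ✓; ∠(TL, LN) = 90.00° ✓; |LN| = 24.00 ✓; |MN| = 49.29 ✓.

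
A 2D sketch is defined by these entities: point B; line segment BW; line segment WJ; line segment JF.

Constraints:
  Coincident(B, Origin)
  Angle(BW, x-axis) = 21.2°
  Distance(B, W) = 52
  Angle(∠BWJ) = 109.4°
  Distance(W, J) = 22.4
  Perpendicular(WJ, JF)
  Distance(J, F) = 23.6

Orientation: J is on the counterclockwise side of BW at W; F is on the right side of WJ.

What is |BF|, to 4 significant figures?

82.77

B is at the origin; BW runs at 21.2° with length 52.0, so W = 52.0·(cos 21.2°, sin 21.2°) = (48.48, 18.80). ∠BWJ = 109.4°, so WJ runs at 21.2° + (180° − 109.4°) = 91.80° from the x-axis; with |WJ| = 22.4, J = W + 22.4·(cos 91.80°, sin 91.80°) = (47.78, 41.19). WJ ⟂ JF; with |JF| = 23.6 on the right of WJ, F = J + 23.6·(0.9995, 0.03141) = (71.37, 41.93). Then |BF| = |F − B| = 82.77.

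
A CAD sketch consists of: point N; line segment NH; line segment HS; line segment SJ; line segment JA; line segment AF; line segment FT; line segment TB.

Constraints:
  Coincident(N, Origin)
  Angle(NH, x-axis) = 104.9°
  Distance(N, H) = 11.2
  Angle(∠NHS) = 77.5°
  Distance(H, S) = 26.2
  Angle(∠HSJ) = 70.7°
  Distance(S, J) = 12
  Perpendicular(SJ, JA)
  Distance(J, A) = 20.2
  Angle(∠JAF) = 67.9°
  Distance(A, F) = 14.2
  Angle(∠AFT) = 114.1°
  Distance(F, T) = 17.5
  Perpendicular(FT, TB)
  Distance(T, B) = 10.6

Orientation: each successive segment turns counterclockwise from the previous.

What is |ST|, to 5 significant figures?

3.1701

N is at the origin; NH runs at 104.9° with length 11.2, so H = (-2.8799, 10.823). ∠NHS = 77.5° gives HS at -152.60° from the x-axis; with |HS| = 26.2, S = (-26.141, -1.2338). ∠HSJ = 70.7° gives SJ at -43.300° from the x-axis; with |SJ| = 12.0, J = (-17.407, -9.4636). The perpendicularity gives JA at right angles to SJ, so JA runs at 46.700°; with |JA| = 20.2, A = (-3.5538, 5.2374). ∠JAF = 67.9° gives AF at 158.80° from the x-axis; with |AF| = 14.2, F = (-16.793, 10.372). ∠AFT = 114.1° gives FT at -135.30° from the x-axis; with |FT| = 17.5, T = (-29.232, -1.9370). Then |ST| = |T − S| = 3.1701.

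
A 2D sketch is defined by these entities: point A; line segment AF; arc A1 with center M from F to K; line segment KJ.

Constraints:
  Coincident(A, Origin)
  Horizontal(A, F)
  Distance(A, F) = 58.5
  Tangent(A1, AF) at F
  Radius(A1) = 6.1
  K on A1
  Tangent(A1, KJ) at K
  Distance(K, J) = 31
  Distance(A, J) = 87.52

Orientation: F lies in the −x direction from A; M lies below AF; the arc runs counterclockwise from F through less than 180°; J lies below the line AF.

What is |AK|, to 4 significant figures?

63.04

Checks: |MK| = 6.100 ✓; ∠(MK, KJ) = 90.00° ✓; |KJ| = 31.00 ✓; |AJ| = 87.52 ✓.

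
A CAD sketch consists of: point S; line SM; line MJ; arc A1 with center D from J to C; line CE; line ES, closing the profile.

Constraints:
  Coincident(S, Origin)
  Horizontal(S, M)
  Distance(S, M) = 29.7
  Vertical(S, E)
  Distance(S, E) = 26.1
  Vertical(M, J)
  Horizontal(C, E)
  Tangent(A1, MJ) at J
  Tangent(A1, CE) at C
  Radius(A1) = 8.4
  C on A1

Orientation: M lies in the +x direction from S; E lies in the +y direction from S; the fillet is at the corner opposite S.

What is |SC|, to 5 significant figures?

33.688

S is at the origin; S and M share the same y with |SM| = 29.7 and M on the +x side, so M = (29.700, 0.0000). S and E share the same x with |SE| = 26.1 and E on the +y side, so E = (0.0000, 26.100). The virtual corner opposite S is at (29.700, 26.100). Tangency of A1 to MJ means the radius DJ is perpendicular to MJ and A1 meets CE tangentially, so DC is at right angles to CE, with radius 8.4, so the center D sits 8.4 in from both sides at D = (21.300, 17.700). That places the tangent points at J = (29.700, 17.700) on MJ and C = (21.300, 26.100) on CE. Then |SC| = |C − S| = 33.688.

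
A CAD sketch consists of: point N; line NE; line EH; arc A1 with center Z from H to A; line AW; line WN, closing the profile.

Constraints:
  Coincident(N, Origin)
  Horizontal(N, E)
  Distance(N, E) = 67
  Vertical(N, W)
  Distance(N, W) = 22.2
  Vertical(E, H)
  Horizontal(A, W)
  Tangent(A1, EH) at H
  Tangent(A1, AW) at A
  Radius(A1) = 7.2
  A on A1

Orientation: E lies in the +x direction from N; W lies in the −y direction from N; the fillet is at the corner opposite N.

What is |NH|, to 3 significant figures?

68.7

N is at the origin; N and E share the same y with |NE| = 67.0 and E on the +x side, so E = (67.0, 0.00). NW is vertical with |NW| = 22.2 and W on the −y side, so W = (0.00, -22.2). The virtual corner opposite N is at (67.0, -22.2). A1 meets EH tangentially, so ZH is at right angles to EH and tangency of A1 to AW means the radius ZA is perpendicular to AW, with radius 7.2, so the center Z sits 7.2 in from both sides at Z = (59.8, -15.0). That places the tangent points at H = (67.0, -15.0) on EH and A = (59.8, -22.2) on AW. Then |NH| = |H − N| = 68.7.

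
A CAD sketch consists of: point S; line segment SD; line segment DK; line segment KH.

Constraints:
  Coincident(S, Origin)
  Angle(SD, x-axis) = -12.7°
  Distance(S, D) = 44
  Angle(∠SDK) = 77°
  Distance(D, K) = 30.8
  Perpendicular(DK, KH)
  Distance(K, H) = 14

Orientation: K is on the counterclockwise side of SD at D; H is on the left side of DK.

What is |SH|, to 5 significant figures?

35.644

S is at the origin; SD runs at -12.7° with length 44.0, so D = 44.0·(cos -12.7°, sin -12.7°) = (42.924, -9.6732). ∠SDK = 77.0°, so DK runs at -12.7° + (180° − 77.0°) = 90.300° from the x-axis; with |DK| = 30.8, K = D + 30.8·(cos 90.300°, sin 90.300°) = (42.762, 21.126). DK ⟂ KH; with |KH| = 14.0 on the left of DK, H = K + 14.0·(-0.99999, -0.0052360) = (28.762, 21.053). Then |SH| = |H − S| = 35.644.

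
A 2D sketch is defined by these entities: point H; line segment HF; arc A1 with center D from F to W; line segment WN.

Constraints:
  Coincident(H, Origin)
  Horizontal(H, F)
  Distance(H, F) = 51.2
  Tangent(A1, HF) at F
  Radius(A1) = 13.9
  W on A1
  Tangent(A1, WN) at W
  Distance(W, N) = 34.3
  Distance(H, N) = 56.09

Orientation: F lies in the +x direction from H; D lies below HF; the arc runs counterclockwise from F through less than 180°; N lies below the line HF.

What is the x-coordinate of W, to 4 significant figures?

37.45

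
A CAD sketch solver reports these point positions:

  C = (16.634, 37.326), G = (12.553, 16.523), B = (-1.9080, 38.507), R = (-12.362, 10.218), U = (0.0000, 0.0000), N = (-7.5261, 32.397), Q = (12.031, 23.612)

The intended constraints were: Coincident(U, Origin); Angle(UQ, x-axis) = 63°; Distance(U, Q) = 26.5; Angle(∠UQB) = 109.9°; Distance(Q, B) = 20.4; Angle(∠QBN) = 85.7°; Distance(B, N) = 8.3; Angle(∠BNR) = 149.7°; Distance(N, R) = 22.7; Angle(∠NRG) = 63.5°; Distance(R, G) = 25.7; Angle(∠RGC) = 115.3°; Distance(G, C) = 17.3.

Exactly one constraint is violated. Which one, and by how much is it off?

Distance(G, C) = 17.3 — off by 3.90.

U = (0.00, 0.00) ✓; UQ at 63.00° ✓; |UQ| = 26.50 ✓; ∠UQB = 109.9° ✓; |QB| = 20.40 ✓; ∠QBN = 85.70° ✓; |BN| = 8.300 ✓; ∠BNR = 149.7° ✓; |NR| = 22.70 ✓; ∠NRG = 63.50° ✓; |RG| = 25.70 ✓; ∠RGC = 115.3° ✓; |GC| = 21.20 ✗.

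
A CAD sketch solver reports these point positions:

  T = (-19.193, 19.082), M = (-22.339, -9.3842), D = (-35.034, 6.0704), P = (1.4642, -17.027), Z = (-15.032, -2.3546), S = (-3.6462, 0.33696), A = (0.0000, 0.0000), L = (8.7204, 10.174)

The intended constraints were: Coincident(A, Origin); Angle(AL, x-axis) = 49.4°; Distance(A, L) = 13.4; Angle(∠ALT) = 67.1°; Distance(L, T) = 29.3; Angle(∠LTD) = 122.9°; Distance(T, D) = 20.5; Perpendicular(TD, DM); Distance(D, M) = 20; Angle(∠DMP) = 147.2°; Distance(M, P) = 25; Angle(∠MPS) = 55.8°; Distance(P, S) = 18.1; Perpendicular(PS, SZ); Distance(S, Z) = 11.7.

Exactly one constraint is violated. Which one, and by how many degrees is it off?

Perpendicular(PS, SZ) — off by 3.10°.

A = (0.00, 0.00) ✓; AL at 49.40° ✓; |AL| = 13.40 ✓; ∠ALT = 67.10° ✓; |LT| = 29.30 ✓; ∠LTD = 122.9° ✓; |TD| = 20.50 ✓; ∠(TD, DM) = 90.00° ✓; |DM| = 20.00 ✓; ∠DMP = 147.2° ✓; |MP| = 25.00 ✓; ∠MPS = 55.80° ✓; |PS| = 18.10 ✓; ∠(PS, SZ) = 86.90° ✗; |SZ| = 11.70 ✓.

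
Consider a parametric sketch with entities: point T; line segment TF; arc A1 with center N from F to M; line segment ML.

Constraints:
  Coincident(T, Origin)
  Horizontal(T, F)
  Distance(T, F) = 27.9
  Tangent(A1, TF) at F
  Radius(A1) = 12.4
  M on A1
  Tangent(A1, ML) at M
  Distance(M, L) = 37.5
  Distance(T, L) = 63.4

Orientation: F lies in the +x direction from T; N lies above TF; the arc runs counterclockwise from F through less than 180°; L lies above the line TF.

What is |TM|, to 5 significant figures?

42.342

T is at the origin; T and F share the same y with |TF| = 27.9 and F on the +x side, so F = (27.900, 0.0000). A1 meets TF tangentially, so NF is at right angles to TF, so N = F + (0, 12.4) = (27.900, 12.400). Since NM ⟂ ML (tangency), |NL| = √(12.4² + 37.5²) = 39.497 regardless of where M sits on A1. So L lies on both circle(T, 63.4) and circle(N, 39.497); the above-TF intersection is L = (38.343, 50.491). M is the foot of the tangent from L: M = (40.283, 13.042).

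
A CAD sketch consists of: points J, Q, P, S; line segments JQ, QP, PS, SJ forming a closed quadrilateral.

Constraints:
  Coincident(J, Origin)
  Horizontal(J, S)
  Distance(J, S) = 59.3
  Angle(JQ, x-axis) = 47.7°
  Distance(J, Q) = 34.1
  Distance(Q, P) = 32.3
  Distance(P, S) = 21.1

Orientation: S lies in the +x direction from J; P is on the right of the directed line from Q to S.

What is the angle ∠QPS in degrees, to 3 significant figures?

110°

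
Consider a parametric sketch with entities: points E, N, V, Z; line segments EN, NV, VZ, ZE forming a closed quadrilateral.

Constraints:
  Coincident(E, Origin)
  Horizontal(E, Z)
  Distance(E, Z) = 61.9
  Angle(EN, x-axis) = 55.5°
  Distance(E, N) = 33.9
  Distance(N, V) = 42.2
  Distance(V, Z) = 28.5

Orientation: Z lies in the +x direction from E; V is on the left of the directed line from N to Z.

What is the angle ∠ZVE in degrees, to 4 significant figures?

66.11°

E is at the origin; E and Z share the same y with |EZ| = 61.9 and Z in +x, so Z = (61.9, 0). EN runs at 55.5° with |EN| = 33.9, so N = (19.20, 27.94). V is determined by |NV| = 42.2 and |VZ| = 28.5 together: it lies at the intersection of circle(N, 42.2) and circle(Z, 28.5). With |NZ| = 51.03, the foot of the radical line on NZ is 35.00 from N and the perpendicular offset is √(42.2² − 35.00²) = 23.57. Taking the left-of-NZ solution: V = (61.40, 28.50).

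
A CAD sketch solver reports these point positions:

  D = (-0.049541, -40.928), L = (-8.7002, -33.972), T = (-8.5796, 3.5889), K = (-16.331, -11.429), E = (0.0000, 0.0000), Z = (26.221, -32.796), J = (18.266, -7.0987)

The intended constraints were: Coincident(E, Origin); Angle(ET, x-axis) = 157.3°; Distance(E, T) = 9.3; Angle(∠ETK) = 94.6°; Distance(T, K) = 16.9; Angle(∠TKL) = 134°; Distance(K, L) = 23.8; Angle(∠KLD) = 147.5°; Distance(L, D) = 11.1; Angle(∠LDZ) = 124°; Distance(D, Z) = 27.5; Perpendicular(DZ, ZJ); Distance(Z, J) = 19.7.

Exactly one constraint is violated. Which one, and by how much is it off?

Distance(Z, J) = 19.7 — off by 7.20.

E = (0.00, 0.00) ✓; ET at 157.3° ✓; |ET| = 9.300 ✓; ∠ETK = 94.60° ✓; |TK| = 16.90 ✓; ∠TKL = 134.0° ✓; |KL| = 23.80 ✓; ∠KLD = 147.5° ✓; |LD| = 11.10 ✓; ∠LDZ = 124.0° ✓; |DZ| = 27.50 ✓; ∠(DZ, ZJ) = 90.00° ✓; |ZJ| = 26.90 ✗.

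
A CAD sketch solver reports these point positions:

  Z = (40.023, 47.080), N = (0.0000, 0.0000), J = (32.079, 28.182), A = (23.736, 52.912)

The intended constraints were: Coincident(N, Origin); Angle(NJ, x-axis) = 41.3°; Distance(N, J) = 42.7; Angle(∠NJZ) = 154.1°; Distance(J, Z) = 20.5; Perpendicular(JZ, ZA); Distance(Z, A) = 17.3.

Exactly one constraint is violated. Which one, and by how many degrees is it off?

Perpendicular(JZ, ZA) — off by 3.10°.

N = (0.00, 0.00) ✓; NJ at 41.30° ✓; |NJ| = 42.70 ✓; ∠NJZ = 154.1° ✓; |JZ| = 20.50 ✓; ∠(JZ, ZA) = 93.10° ✗; |ZA| = 17.30 ✓.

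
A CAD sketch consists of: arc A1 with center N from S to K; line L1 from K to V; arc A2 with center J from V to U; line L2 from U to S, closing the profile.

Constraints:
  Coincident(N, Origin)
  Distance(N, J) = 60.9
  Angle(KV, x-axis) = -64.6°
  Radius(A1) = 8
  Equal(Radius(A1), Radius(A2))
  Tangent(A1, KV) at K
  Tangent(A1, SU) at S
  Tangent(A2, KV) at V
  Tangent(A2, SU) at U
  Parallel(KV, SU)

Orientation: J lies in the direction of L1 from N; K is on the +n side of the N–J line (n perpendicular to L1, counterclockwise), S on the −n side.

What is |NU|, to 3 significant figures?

61.4

The slot axis is L1's direction at -64.6°, so u = (cos -64.6°, sin -64.6°) = (0.429, -0.903) and n = (−sin -64.6°, cos -64.6°) = (0.903, 0.429). N is at the origin and J lies 60.9 along u from N, so J = 60.9·u = (26.1, -55.0). Tangency of A1 to both parallel lines with radius 8.0 puts K and S at N ± 8.0·n: K = (7.23, 3.43), S = (-7.23, -3.43). Equal radii place V and U the same way about J: V = J + 8.0·n = (33.3, -51.6), U = J − 8.0·n = (18.9, -58.4). Then |NU| = |U − N| = 61.4.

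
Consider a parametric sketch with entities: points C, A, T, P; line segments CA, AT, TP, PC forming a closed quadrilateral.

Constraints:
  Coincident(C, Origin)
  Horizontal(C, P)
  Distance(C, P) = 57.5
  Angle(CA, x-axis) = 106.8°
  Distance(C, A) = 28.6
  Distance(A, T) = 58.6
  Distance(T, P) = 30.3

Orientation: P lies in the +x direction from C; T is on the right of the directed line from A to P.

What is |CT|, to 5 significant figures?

35.198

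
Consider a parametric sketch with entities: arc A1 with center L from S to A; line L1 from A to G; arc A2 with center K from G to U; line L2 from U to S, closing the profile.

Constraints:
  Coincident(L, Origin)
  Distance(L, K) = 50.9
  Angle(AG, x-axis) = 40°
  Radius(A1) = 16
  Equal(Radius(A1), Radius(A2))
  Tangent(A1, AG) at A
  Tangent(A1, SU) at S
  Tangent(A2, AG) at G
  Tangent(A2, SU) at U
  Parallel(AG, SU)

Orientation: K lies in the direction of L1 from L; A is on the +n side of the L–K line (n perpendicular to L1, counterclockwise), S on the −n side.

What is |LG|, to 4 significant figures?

53.36

Tangency of A1 to both parallel lines with radius 16.0 puts A and S at L ± 16.0·n: A = (-10.28, 12.26), S = (10.28, -12.26). Equal radii place G and U the same way about K: G = K + 16.0·n = (28.71, 44.97), U = K − 16.0·n = (49.28, 20.46). Then |LG| = |G − L| = 53.36.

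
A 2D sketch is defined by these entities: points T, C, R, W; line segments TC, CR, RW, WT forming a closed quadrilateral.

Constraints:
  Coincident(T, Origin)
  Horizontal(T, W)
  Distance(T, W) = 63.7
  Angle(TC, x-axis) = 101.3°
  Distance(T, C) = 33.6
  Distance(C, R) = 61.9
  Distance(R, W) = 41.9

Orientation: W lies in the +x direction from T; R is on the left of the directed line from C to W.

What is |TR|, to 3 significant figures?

68.4

Checks: |CR| = 61.90 ✓; |RW| = 41.90 ✓.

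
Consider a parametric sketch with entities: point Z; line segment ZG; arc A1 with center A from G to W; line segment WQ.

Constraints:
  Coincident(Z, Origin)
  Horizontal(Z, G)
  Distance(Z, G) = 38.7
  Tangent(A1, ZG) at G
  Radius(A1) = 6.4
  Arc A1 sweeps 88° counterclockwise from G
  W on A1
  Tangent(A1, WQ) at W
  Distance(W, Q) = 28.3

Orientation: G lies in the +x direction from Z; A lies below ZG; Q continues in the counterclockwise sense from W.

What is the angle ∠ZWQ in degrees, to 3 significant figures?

98.8°

Z is at the origin; ZG is horizontal with |ZG| = 38.7 and G on the +x side, so G = (38.7, 0.00). Tangency of A1 to ZG means the radius AG is perpendicular to ZG, so A = G + (0, -6.4) = (38.7, -6.40). On A1, G sits at bearing 90° from A; an 88° counterclockwise sweep puts W at bearing 178°, so W = A + 6.4·(cos 178°, sin 178°) = (32.3, -6.18). Tangency of A1 to WQ means the radius AW is perpendicular to WQ, so WQ runs along (−sin 178°, cos 178°); with |WQ| = 28.3, Q = (31.3, -34.5). Then cos ∠ZWQ = WZ·WQ / (|WZ||WQ|), giving 98.8°.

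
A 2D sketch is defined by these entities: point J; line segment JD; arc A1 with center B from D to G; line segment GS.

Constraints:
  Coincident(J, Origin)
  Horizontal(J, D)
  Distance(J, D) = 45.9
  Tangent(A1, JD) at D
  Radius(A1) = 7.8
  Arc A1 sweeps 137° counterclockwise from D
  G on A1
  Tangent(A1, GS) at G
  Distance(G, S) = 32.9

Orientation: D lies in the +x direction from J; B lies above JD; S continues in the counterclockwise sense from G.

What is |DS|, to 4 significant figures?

40.54

J is at the origin; JD is horizontal with |JD| = 45.9 and D on the +x side, so D = (45.90, 0.000). Since A1 is tangent to JD there, BD ⟂ JD, so B = D + (0, 7.8) = (45.90, 7.800). On A1, D sits at bearing -90° from B; a 137° counterclockwise sweep puts G at bearing 47°, so G = B + 7.8·(cos 47°, sin 47°) = (51.22, 13.50). Tangency of A1 to GS means the radius BG is perpendicular to GS, so GS runs along (−sin 47°, cos 47°); with |GS| = 32.9, S = (27.16, 35.94). Then |DS| = |S − D| = 40.54.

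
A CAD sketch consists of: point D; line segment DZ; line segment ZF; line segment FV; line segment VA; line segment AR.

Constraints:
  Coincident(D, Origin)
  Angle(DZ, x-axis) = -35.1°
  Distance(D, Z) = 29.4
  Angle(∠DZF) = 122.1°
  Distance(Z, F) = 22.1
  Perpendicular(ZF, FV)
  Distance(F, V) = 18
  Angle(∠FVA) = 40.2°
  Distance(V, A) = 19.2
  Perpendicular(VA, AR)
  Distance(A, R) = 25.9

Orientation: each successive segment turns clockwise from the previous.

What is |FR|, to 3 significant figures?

15.3

∠FVA = 40.2° gives VA at 37.2° from the x-axis; with |VA| = 19.2, A = (20.2, -26.4). VA is perpendicular to AR, so AR runs at -52.8°; with |AR| = 25.9, R = (35.9, -47.1). Then |FR| = |R − F| = 15.3.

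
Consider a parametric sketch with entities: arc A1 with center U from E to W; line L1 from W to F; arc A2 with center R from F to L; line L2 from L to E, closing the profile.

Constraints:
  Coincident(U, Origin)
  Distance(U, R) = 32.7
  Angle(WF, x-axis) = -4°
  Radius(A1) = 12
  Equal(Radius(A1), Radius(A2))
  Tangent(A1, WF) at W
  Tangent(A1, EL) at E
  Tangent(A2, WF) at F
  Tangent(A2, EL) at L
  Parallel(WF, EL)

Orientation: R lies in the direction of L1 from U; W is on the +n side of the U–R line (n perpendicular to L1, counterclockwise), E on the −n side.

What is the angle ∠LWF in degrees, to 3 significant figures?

36.3°

Tangency of A1 to both parallel lines with radius 12.0 puts W and E at U ± 12.0·n: W = (0.837, 12.0), E = (-0.837, -12.0). Equal radii place F and L the same way about R: F = R + 12.0·n = (33.5, 9.69), L = R − 12.0·n = (31.8, -14.3). Then cos ∠LWF = WL·WF / (|WL||WF|), giving 36.3°.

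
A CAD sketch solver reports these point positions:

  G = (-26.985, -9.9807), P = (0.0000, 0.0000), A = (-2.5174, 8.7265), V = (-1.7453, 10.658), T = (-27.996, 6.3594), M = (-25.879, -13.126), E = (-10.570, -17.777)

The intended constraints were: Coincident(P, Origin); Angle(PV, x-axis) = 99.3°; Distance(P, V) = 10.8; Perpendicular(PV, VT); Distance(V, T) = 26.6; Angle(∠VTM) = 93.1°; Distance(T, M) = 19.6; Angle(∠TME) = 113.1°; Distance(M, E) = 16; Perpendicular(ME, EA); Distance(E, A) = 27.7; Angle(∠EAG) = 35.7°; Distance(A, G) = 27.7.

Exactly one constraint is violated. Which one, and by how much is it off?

Distance(A, G) = 27.7 — off by 3.10.

P = (0.00, 0.00) ✓; PV at 99.30° ✓; |PV| = 10.80 ✓; ∠(PV, VT) = 90.00° ✓; |VT| = 26.60 ✓; ∠VTM = 93.10° ✓; |TM| = 19.60 ✓; ∠TME = 113.1° ✓; |ME| = 16.00 ✓; ∠(ME, EA) = 90.00° ✓; |EA| = 27.70 ✓; ∠EAG = 35.70° ✓; |AG| = 30.80 ✗.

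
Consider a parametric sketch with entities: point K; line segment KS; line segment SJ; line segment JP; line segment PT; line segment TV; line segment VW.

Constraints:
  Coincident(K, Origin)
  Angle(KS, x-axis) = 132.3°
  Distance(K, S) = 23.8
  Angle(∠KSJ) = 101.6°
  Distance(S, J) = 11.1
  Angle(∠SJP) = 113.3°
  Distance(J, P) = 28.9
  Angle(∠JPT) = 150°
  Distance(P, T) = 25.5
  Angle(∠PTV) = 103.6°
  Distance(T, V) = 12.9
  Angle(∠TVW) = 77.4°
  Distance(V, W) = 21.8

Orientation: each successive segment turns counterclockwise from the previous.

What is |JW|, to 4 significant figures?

31.80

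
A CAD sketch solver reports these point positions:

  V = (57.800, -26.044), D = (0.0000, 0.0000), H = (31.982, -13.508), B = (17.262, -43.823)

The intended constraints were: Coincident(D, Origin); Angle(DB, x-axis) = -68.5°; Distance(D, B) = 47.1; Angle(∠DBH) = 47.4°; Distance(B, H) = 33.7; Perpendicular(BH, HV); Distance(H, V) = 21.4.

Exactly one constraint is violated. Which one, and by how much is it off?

Distance(H, V) = 21.4 — off by 7.30.

D = (0.00, 0.00) ✓; DB at -68.50° ✓; |DB| = 47.10 ✓; ∠DBH = 47.40° ✓; |BH| = 33.70 ✓; ∠(BH, HV) = 90.00° ✓; |HV| = 28.70 ✗.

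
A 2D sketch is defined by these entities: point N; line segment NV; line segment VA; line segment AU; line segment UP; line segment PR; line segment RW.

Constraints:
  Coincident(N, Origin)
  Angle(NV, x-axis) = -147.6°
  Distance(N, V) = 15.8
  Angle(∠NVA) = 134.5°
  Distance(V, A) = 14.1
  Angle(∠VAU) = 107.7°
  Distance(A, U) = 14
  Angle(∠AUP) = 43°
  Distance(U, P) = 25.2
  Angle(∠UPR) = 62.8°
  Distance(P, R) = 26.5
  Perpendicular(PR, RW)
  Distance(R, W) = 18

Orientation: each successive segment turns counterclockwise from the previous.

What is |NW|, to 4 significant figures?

40.71

N is at the origin; NV runs at -147.6° with length 15.8, so V = (-13.34, -8.466). ∠NVA = 134.5° gives VA at -102.1° from the x-axis; with |VA| = 14.1, A = (-16.30, -22.25). ∠VAU = 107.7° gives AU at -29.80° from the x-axis; with |AU| = 14.0, U = (-4.147, -29.21). ∠AUP = 43.0° gives UP at 107.2° from the x-axis; with |UP| = 25.2, P = (-11.60, -5.137). ∠UPR = 62.8° gives PR at -135.6° from the x-axis; with |PR| = 26.5, R = (-30.53, -23.68). PR ⟂ RW, so RW runs at -45.60°; with |RW| = 18.0, W = (-17.94, -36.54). Then |NW| = |W − N| = 40.71.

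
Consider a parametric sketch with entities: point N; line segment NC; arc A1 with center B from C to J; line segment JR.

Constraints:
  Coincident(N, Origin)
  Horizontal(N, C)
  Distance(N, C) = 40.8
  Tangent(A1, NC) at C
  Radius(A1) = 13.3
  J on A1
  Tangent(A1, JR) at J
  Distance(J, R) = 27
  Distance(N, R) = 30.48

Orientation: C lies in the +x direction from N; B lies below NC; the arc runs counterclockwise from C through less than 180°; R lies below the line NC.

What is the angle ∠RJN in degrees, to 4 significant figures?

63.55°

Checks: |BC| = 13.30 ✓; |BJ| = 13.30 ✓; ∠(BJ, JR) = 90.00° ✓; |JR| = 27.00 ✓; |NR| = 30.48 ✓.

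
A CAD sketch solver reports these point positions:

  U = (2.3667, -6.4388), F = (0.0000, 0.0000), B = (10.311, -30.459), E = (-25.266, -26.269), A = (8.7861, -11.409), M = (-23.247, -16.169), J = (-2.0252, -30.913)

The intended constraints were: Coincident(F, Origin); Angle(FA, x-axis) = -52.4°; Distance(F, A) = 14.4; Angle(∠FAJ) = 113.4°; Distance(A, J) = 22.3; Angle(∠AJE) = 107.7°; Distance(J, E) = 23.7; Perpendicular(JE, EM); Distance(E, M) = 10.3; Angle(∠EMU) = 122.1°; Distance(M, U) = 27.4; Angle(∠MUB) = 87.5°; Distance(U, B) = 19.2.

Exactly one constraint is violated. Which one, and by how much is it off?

Distance(U, B) = 19.2 — off by 6.10.

F = (0.00, 0.00) ✓; FA at -52.40° ✓; |FA| = 14.40 ✓; ∠FAJ = 113.4° ✓; |AJ| = 22.30 ✓; ∠AJE = 107.7° ✓; |JE| = 23.70 ✓; ∠(JE, EM) = 90.00° ✓; |EM| = 10.30 ✓; ∠EMU = 122.1° ✓; |MU| = 27.40 ✓; ∠MUB = 87.50° ✓; |UB| = 25.30 ✗.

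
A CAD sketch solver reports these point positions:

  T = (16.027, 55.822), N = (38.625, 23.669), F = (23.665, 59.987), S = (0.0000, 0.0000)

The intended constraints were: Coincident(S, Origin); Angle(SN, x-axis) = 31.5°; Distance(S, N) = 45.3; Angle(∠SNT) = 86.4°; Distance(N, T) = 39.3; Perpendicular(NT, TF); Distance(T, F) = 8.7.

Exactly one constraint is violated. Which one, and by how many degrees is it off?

Perpendicular(NT, TF) — off by 6.50°.

S = (0.00, 0.00) ✓; SN at 31.50° ✓; |SN| = 45.30 ✓; ∠SNT = 86.40° ✓; |NT| = 39.30 ✓; ∠(NT, TF) = 96.50° ✗; |TF| = 8.700 ✓.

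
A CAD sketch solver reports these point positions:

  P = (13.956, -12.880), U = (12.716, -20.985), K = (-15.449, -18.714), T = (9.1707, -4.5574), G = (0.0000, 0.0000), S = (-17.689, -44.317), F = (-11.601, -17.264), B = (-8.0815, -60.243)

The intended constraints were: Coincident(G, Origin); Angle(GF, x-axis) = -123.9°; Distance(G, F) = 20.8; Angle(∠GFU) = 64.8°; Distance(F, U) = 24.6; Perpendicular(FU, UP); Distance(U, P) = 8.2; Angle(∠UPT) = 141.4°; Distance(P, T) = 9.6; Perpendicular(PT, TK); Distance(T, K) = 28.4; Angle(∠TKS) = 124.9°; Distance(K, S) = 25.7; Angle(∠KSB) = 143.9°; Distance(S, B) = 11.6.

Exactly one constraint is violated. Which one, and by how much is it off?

Distance(S, B) = 11.6 — off by 7.00.

G = (0.00, 0.00) ✓; GF at -123.9° ✓; |GF| = 20.80 ✓; ∠GFU = 64.80° ✓; |FU| = 24.60 ✓; ∠(FU, UP) = 90.00° ✓; |UP| = 8.199 ✓; ∠UPT = 141.4° ✓; |PT| = 9.600 ✓; ∠(PT, TK) = 90.00° ✓; |TK| = 28.40 ✓; ∠TKS = 124.9° ✓; |KS| = 25.70 ✓; ∠KSB = 143.9° ✓; |SB| = 18.60 ✗.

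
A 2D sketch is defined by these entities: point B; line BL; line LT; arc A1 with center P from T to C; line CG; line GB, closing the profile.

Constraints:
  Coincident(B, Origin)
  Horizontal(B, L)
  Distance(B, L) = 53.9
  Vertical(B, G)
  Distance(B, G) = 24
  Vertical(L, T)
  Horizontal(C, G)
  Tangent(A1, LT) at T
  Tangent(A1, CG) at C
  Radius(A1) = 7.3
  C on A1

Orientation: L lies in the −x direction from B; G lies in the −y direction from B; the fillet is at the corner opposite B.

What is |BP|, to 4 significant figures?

49.50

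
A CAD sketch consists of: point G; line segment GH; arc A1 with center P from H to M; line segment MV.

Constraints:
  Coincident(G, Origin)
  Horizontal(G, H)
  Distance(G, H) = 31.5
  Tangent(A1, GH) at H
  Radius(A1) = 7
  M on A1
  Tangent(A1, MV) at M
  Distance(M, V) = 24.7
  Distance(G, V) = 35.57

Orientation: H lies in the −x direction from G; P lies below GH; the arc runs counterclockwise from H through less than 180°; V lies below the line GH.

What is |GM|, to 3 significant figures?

38.4

Checks: |PM| = 7.000 ✓; ∠(PM, MV) = 90.00° ✓; |MV| = 24.70 ✓; |GV| = 35.57 ✓.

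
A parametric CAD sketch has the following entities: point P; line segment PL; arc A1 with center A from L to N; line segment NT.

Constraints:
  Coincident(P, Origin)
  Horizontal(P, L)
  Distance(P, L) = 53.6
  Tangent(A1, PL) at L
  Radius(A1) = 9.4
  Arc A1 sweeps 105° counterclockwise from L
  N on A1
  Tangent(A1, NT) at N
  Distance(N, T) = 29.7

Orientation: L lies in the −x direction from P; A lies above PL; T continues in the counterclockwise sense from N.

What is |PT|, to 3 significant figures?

66.1

P is at the origin; PL is horizontal with |PL| = 53.6 and L on the −x side, so L = (-53.6, 0.00). A1 meets PL tangentially, so AL is at right angles to PL, so A = L + (0, 9.4) = (-53.6, 9.40). On A1, L sits at bearing -90° from A; a 105° counterclockwise sweep puts N at bearing 15°, so N = A + 9.4·(cos 15°, sin 15°) = (-44.5, 11.8). The tangent condition forces AN to be normal to NT, so NT runs along (−sin 15°, cos 15°); with |NT| = 29.7, T = (-52.2, 40.5). Then |PT| = |T − P| = 66.1.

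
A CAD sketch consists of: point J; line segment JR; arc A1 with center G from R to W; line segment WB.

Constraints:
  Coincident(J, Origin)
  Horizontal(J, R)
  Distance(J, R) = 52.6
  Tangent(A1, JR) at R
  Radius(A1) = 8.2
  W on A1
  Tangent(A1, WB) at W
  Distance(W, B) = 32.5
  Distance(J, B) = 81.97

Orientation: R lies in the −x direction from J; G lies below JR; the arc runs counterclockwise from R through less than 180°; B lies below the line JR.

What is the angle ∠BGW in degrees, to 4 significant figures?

75.84°

Checks: |GW| = 8.200 ✓; ∠(GW, WB) = 90.00° ✓; |WB| = 32.50 ✓; |JB| = 81.97 ✓.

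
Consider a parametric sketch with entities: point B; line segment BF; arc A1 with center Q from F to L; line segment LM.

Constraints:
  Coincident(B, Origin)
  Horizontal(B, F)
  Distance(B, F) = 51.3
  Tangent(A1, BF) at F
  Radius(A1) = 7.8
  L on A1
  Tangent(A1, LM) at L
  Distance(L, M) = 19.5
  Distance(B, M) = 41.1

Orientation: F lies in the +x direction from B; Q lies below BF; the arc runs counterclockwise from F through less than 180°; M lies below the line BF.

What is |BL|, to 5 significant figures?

44.624

B is at the origin; B and F share the same y with |BF| = 51.3 and F on the +x side, so F = (51.300, 0.0000). Since A1 is tangent to BF there, QF ⟂ BF, so Q = F + (0, -7.8) = (51.300, -7.8000). Since QL ⟂ LM (tangency), |QM| = √(7.8² + 19.5²) = 21.002 regardless of where L sits on A1. So M lies on both circle(B, 41.1) and circle(Q, 21.002); the below-BF intersection is M = (35.176, -21.257). L is the foot of the tangent from M: L = (44.436, -4.0961).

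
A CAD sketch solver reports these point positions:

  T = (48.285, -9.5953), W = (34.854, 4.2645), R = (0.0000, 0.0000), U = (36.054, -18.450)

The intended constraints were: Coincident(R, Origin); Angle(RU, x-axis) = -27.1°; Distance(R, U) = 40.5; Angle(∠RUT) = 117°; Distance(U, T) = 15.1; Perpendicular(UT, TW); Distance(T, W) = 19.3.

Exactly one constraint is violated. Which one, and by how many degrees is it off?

Perpendicular(UT, TW) — off by 8.20°.

R = (0.00, 0.00) ✓; RU at -27.10° ✓; |RU| = 40.50 ✓; ∠RUT = 117.0° ✓; |UT| = 15.10 ✓; ∠(UT, TW) = 98.20° ✗; |TW| = 19.30 ✓.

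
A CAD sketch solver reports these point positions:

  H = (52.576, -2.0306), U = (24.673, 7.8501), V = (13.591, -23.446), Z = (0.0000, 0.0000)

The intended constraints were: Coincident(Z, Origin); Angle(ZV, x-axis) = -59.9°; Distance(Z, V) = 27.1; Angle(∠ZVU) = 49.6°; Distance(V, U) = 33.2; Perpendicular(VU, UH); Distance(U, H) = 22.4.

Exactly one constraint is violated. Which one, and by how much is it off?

Distance(U, H) = 22.4 — off by 7.20.

Z = (0.00, 0.00) ✓; ZV at -59.90° ✓; |ZV| = 27.10 ✓; ∠ZVU = 49.60° ✓; |VU| = 33.20 ✓; ∠(VU, UH) = 90.00° ✓; |UH| = 29.60 ✗.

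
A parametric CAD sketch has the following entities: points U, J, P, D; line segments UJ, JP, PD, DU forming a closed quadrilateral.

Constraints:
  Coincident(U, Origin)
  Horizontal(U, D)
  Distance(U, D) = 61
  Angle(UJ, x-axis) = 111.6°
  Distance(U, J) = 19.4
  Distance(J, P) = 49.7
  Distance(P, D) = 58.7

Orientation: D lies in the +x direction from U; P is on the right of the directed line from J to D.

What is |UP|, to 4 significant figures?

30.31

Checks: |JP| = 49.70 ✓; |PD| = 58.70 ✓.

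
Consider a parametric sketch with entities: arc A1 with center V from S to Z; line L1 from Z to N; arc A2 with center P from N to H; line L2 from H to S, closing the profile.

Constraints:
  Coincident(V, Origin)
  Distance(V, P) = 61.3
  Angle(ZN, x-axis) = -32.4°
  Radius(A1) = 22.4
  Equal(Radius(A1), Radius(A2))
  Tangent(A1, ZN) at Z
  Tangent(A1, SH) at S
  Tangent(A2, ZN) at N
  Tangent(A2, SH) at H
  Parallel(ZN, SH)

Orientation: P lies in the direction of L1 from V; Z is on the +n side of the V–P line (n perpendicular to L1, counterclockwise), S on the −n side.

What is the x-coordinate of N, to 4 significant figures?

63.76

The slot axis is L1's direction at -32.4°, so u = (cos -32.4°, sin -32.4°) = (0.8443, -0.5358) and n = (−sin -32.4°, cos -32.4°) = (0.5358, 0.8443). V is at the origin and P lies 61.3 along u from V, so P = 61.3·u = (51.76, -32.85). Tangency of A1 to both parallel lines with radius 22.4 puts Z and S at V ± 22.4·n: Z = (12.00, 18.91), S = (-12.00, -18.91). Equal radii place N and H the same way about P: N = P + 22.4·n = (63.76, -13.93), H = P − 22.4·n = (39.75, -51.76). So N.x = 63.76.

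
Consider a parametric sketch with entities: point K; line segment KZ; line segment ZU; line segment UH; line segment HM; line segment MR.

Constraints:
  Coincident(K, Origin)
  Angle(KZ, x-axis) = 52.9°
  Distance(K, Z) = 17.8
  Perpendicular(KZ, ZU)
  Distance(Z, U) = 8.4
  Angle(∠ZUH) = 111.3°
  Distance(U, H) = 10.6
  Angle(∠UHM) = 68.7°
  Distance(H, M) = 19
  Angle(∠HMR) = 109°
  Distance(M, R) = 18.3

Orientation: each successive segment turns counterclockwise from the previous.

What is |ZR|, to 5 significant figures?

14.719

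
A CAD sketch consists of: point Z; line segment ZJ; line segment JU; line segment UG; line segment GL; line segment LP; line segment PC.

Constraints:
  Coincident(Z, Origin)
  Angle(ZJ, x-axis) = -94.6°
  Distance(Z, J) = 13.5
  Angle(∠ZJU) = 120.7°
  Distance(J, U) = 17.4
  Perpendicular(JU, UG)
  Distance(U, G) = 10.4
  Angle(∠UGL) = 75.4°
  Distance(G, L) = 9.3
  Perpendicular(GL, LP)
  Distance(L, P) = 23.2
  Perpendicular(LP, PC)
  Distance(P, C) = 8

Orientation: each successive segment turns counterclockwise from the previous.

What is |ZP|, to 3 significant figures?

33.5

Z is at the origin; ZJ runs at -94.6° with length 13.5, so J = (-1.08, -13.5). ∠ZJU = 120.7° gives JU at -35.3° from the x-axis; with |JU| = 17.4, U = (13.1, -23.5). The perpendicularity gives UG at right angles to JU, so UG runs at 54.7°; with |UG| = 10.4, G = (19.1, -15.0). ∠UGL = 75.4° gives GL at 159° from the x-axis; with |GL| = 9.3, L = (10.4, -11.7). GL is perpendicular to LP, so LP runs at -111°; with |LP| = 23.2, P = (2.23, -33.4). Then |ZP| = |P − Z| = 33.5.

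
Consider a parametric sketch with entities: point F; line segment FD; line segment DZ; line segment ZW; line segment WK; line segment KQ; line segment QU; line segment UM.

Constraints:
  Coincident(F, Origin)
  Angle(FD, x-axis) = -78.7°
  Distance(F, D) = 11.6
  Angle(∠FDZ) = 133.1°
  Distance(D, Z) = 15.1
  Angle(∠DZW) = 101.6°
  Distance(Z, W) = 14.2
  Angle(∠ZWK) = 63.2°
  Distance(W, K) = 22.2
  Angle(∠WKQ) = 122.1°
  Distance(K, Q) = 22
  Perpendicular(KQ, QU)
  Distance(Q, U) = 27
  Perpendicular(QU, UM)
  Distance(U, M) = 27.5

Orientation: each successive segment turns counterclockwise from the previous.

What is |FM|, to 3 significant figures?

32.0

F is at the origin; FD runs at -78.7° with length 11.6, so D = (2.27, -11.4). ∠FDZ = 133.1° gives DZ at -31.8° from the x-axis; with |DZ| = 15.1, Z = (15.1, -19.3). ∠DZW = 101.6° gives ZW at 46.6° from the x-axis; with |ZW| = 14.2, W = (24.9, -9.01). ∠ZWK = 63.2° gives WK at 163° from the x-axis; with |WK| = 22.2, K = (3.59, -2.67). ∠WKQ = 122.1° gives KQ at -139° from the x-axis; with |KQ| = 22.0, Q = (-12.9, -17.2). The perpendicularity gives QU at right angles to KQ, so QU runs at -48.7°; with |QU| = 27.0, U = (4.88, -37.5). QU is perpendicular to UM, so UM runs at 41.3°; with |UM| = 27.5, M = (25.5, -19.3). Then |FM| = |M − F| = 32.0.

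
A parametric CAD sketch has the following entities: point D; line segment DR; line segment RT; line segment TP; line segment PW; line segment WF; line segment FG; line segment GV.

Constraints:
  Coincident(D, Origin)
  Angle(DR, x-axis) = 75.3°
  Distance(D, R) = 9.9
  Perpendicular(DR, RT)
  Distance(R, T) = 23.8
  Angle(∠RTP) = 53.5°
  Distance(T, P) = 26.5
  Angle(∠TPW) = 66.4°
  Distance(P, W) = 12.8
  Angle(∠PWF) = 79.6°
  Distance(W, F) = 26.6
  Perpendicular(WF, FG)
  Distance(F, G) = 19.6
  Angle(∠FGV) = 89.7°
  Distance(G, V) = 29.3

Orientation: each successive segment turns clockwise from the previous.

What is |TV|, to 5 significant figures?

34.608

D is at the origin; DR runs at 75.3° with length 9.9, so R = (2.5122, 9.5760). DR is perpendicular to RT, so RT runs at -14.700°; with |RT| = 23.8, T = (25.533, 3.5365). ∠RTP = 53.5° gives TP at -141.20° from the x-axis; with |TP| = 26.5, P = (4.8807, -13.068). ∠TPW = 66.4° gives PW at 105.20° from the x-axis; with |PW| = 12.8, W = (1.5247, -0.71628). ∠PWF = 79.6° gives WF at 4.8000° from the x-axis; with |WF| = 26.6, F = (28.031, 1.5096). WF is perpendicular to FG, so FG runs at -85.200°; with |FG| = 19.6, G = (29.671, -18.022). ∠FGV = 89.7° gives GV at -175.50° from the x-axis; with |GV| = 29.3, V = (0.46182, -20.321). Then |TV| = |V − T| = 34.608.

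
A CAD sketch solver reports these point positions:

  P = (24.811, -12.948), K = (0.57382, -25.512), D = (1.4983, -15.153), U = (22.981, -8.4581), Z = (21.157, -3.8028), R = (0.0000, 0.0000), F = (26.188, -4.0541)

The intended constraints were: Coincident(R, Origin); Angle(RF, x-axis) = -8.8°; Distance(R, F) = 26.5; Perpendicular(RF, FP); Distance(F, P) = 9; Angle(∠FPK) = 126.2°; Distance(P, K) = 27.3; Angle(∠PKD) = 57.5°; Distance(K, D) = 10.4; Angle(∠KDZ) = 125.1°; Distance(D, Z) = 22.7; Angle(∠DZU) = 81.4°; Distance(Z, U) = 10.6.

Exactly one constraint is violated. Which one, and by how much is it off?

Distance(Z, U) = 10.6 — off by 5.60.

R = (0.00, 0.00) ✓; RF at -8.800° ✓; |RF| = 26.50 ✓; ∠(RF, FP) = 90.00° ✓; |FP| = 9.000 ✓; ∠FPK = 126.2° ✓; |PK| = 27.30 ✓; ∠PKD = 57.50° ✓; |KD| = 10.40 ✓; ∠KDZ = 125.1° ✓; |DZ| = 22.70 ✓; ∠DZU = 81.40° ✓; |ZU| = 5.000 ✗.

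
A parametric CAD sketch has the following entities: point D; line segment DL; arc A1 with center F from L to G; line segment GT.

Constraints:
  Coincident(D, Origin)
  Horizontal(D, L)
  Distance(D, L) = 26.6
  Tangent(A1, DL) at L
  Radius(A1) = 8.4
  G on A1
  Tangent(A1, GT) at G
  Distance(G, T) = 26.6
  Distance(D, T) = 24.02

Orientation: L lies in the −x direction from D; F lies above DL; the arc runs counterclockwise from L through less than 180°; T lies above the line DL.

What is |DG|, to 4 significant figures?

20.31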